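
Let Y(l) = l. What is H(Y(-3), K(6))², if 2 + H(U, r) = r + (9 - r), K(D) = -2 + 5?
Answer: 49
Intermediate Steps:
K(D) = 3
H(U, r) = 7 (H(U, r) = -2 + (r + (9 - r)) = -2 + 9 = 7)
H(Y(-3), K(6))² = 7² = 49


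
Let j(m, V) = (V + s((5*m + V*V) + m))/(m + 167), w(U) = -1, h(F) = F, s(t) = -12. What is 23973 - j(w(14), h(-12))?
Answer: 1989771/83 ≈ 23973.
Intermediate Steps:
j(m, V) = (-12 + V)/(167 + m) (j(m, V) = (V - 12)/(m + 167) = (-12 + V)/(167 + m))
23973 - j(w(14), h(-12)) = 23973 - (-12 - 12)/(167 - 1) = 23973 - (-24)/166 = 23973 - 1*(-12/83) = 23973 + 12/83 = 1989771/83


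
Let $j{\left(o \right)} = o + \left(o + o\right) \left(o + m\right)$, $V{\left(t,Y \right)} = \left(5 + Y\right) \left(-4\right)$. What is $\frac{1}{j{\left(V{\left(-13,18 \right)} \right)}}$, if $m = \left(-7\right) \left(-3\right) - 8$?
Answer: $\frac{1}{14444} \approx 6.9233 \cdot 10^{-5}$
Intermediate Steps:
$m = 13$ ($m = 21 - 8 = 13$)
$V{\left(t,Y \right)} = -20 - 4 Y$
$j{\left(o \right)} = o + 2 o \left(13 + o\right)$ ($j{\left(o \right)} = o + \left(o + o\right) \left(o + 13\right) = o + 2 o \left(13 + o\right)$)
$\frac{1}{j{\left(V{\left(-13,18 \right)} \right)}} = \frac{1}{\left(-20 - 72\right) \left(27 + 2 \left(-20 - 72\right)\right)} = \frac{1}{\left(-92\right) \left(27 + 2 \left(-92\right)\right)} = \frac{1}{\left(-92\right) \left(27 - 184\right)} = \frac{1}{\left(-92\right) \left(-157\right)} = \frac{1}{14444}$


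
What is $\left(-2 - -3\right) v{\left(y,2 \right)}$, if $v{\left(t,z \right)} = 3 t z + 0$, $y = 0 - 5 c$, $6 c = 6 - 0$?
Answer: $-30$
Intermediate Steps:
$c = 1$ ($c = \frac{6 - 0}{6} = \frac{6 + 0}{6} = \frac{1}{6} \cdot 6 = 1$)
$y = -5$ ($y = 0 - 5 = -5$)
$v{\left(t,z \right)} = 3 t z$ ($v{\left(t,z \right)} = 3 t z + 0 = 3 t z$)
$\left(-2 - -3\right) v{\left(y,2 \right)} = \left(-2 - -3\right) 3 \left(-5\right) 2 = \left(-2 + \left(-4 + 7\right)\right) \left(-30\right) = \left(-2 + 3\right) \left(-30\right) = 1 \left(-30\right) = -30$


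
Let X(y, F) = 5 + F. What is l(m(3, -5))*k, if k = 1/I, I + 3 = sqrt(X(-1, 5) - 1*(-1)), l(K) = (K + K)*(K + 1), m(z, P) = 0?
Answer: 0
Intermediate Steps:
l(K) = 2*K*(1 + K) (l(K) = (2*K)*(1 + K) = 2*K*(1 + K))
I = -3 + sqrt(11) (I = -3 + sqrt((5 + 5) - 1*(-1)) = -3 + sqrt(10 + 1) = -3 + sqrt(11) ≈ 0.31662)
k = 1/(-3 + sqrt(11)) ≈ 3.1583
l(m(3, -5))*k = (2*0*(1 + 0))*(3/2 + sqrt(11)/2) = (2*0*1)*(3/2 + sqrt(11)/2) = 0*(3/2 + sqrt(11)/2) = 0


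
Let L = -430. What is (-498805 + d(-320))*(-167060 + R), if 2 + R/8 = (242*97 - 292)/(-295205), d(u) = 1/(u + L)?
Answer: 542690922039693854/6511875 ≈ 8.3339e+10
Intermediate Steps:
d(u) = 1/(-430 + u) (d(u) = 1/(u - 430) = 1/(-430 + u))
R = -4908736/295205 (R = -16 + 8*((242*97 - 292)/(-295205)) = -16 + 8*((23474 - 292)*(-1/295205)) = -16 + 8*(23182*(-1/295205)) = -16 + 8*(-23182/295205) = -16 - 185456/295205 = -4908736/295205 ≈ -16.628)
(-498805 + d(-320))*(-167060 + R) = (-498805 + 1/(-430 - 320))*(-167060 - 4908736/295205) = (-498805 + 1/(-750))*(-49321856036/295205) = (-498805 - 1/750)*(-49321856036/295205) = -374103751/750*(-49321856036/295205) = 542690922039693854/6511875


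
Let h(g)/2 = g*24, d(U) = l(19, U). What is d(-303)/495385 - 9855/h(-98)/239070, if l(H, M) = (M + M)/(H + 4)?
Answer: -12649160859/284741369232320 ≈ -4.4423e-5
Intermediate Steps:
l(H, M) = 2*M/(4 + H) (l(H, M) = (2*M)/(4 + H) = 2*M/(4 + H))
d(U) = 2*U/23 (d(U) = 2*U/(4 + 19) = 2*U/23)
h(g) = 48*g (h(g) = 2*(g*24) = 2*(24*g) = 48*g)
d(-303)/495385 - 9855/h(-98)/239070 = ((2/23)*(-303))/495385 - 9855/(48*(-98))/239070 = -606/23*1/495385 - 9855/(-4704)*(1/239070) = -606/11393855 - 9855*(-1/4704)*(1/239070) = -606/11393855 + (3285/1568)*(1/239070) = -606/11393855 + 219/24990784 = -12649160859/284741369232320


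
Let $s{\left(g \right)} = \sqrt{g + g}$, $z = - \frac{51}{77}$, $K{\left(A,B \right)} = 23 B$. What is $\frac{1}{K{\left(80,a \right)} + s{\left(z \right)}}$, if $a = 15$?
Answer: $\frac{8855}{3055009} - \frac{i \sqrt{7854}}{9165027} \approx 0.0028985 - 9.6697 \cdot 10^{-6} i$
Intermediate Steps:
$z = - \frac{51}{77}$ ($z = \left(-51\right) \frac{1}{77} = - \frac{51}{77} \approx -0.66234$)
$s{\left(g \right)} = \sqrt{2} \sqrt{g}$ ($s{\left(g \right)} = \sqrt{2 g} = \sqrt{2} \sqrt{g}$)
$\frac{1}{K{\left(80,a \right)} + s{\left(z \right)}} = \frac{1}{23 \cdot 15 + \sqrt{2} \sqrt{- \frac{51}{77}}} = \frac{1}{345 + \sqrt{2} \frac{i \sqrt{3927}}{77}} = \frac{1}{345 + \frac{i \sqrt{7854}}{77}}$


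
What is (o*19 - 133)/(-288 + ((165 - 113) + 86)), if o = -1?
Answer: 76/75 ≈ 1.0133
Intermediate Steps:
(o*19 - 133)/(-288 + ((165 - 113) + 86)) = (-1*19 - 133)/(-288 + ((165 - 113) + 86)) = (-19 - 133)/(-288 + (52 + 86)) = -152/(-288 + 138) = -152/(-150) = -152*(-1/150) = 76/75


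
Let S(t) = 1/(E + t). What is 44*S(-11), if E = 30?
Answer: 44/19 ≈ 2.3158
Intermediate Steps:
S(t) = 1/(30 + t)
44*S(-11) = 44/(30 - 11) = 44/19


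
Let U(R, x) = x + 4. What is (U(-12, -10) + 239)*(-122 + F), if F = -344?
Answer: -108578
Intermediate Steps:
U(R, x) = 4 + x
(U(-12, -10) + 239)*(-122 + F) = ((4 - 10) + 239)*(-122 - 344) = (-6 + 239)*(-466) = 233*(-466) = -108578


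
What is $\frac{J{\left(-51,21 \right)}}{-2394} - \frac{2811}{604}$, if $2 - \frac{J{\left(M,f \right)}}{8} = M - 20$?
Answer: $- \frac{3541135}{722988} \approx -4.8979$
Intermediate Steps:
$J{\left(M,f \right)} = 176 - 8 M$ ($J{\left(M,f \right)} = 16 - 8 \left(M - 20\right) = 16 - 8 \left(-20 + M\right) = 16 - \left(-160 + 8 M\right) = 176 - 8 M$)
$\frac{J{\left(-51,21 \right)}}{-2394} - \frac{2811}{604} = \frac{176 - -408}{-2394} - \frac{2811}{604} = \left(176 + 408\right) \left(- \frac{1}{2394}\right) - \frac{2811}{604} = 584 \left(- \frac{1}{2394}\right) - \frac{2811}{604} = - \frac{292}{1197} - \frac{2811}{604} = - \frac{3541135}{722988}$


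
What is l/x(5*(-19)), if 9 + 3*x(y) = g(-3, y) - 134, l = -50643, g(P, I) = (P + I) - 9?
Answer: 151929/250 ≈ 607.72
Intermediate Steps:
g(P, I) = -9 + I + P (g(P, I) = (I + P) - 9 = -9 + I + P)
x(y) = -155/3 + y/3 (x(y) = -3 + ((-9 + y - 3) - 134)/3 = -3 + ((-12 + y) - 134)/3 = -3 + (-146 + y)/3 = -3 + (-146/3 + y/3) = -155/3 + y/3)
l/x(5*(-19)) = -50643/(-155/3 + (5*(-19))/3) = -50643/(-155/3 + (⅓)*(-95)) = -50643/(-155/3 - 95/3) = -50643/(-250/3) = -50643*(-3/250) = 151929/250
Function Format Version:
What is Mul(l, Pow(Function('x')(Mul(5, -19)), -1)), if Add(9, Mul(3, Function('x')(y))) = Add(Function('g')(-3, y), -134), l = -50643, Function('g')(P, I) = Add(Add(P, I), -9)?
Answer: Rational(151929, 250) ≈ 607.72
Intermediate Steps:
Function('g')(P, I) = Add(-9, I, P) (Function('g')(P, I) = Add(Add(I, P), -9) = Add(-9, I, P))
Function('x')(y) = Add(Rational(-155, 3), Mul(Rational(1, 3), y)) (Function('x')(y) = Add(-3, Mul(Rational(1, 3), Add(Add(-9, y, -3), -134))) = Add(-3, Mul(Rational(1, 3), Add(Add(-12, y), -134))) = Add(-3, Mul(Rational(1, 3), Add(-146, y))) = Add(-3, Add(Rational(-146, 3), Mul(Rational(1, 3), y))) = Add(Rational(-155, 3), Mul(Rational(1, 3), y)))
Mul(l, Pow(Function('x')(Mul(5, -19)), -1)) = Mul(-50643, Pow(Add(Rational(-155, 3), Mul(Rational(1, 3), Mul(5, -19))), -1)) = Mul(-50643, Pow(Add(Rational(-155, 3), Mul(Rational(1, 3), -95)), -1)) = Mul(-50643, Pow(Add(Rational(-155, 3), Rational(-95, 3)), -1)) = Mul(-50643, Pow(Rational(-250, 3), -1)) = Mul(-50643, Rational(-3, 250)) = Rational(151929, 250)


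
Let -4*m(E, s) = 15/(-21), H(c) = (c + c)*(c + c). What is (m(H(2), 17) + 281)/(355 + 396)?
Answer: 7873/21028 ≈ 0.37441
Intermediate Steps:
H(c) = 4*c**2 (H(c) = (2*c)*(2*c) = 4*c**2)
m(E, s) = 5/28 (m(E, s) = -15/(4*(-21)) = -15*(-1)/(4*21) = -1/4*(-5/7) = 5/28)
(m(H(2), 17) + 281)/(355 + 396) = (5/28 + 281)/(355 + 396) = (7873/28)/751 = (7873/28)*(1/751) = 7873/21028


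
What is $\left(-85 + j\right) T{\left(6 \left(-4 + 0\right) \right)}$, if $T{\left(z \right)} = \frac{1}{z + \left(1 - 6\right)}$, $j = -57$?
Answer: $\frac{142}{29} \approx 4.8966$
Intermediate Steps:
$T{\left(z \right)} = \frac{1}{-5 + z}$ ($T{\left(z \right)} = \frac{1}{z + \left(1 - 6\right)} = \frac{1}{z - 5} = \frac{1}{-5 + z}$)
$\left(-85 + j\right) T{\left(6 \left(-4 + 0\right) \right)} = \frac{-85 - 57}{-5 + 6 \left(-4 + 0\right)} = - \frac{142}{-5 + 6 \left(-4\right)} = - \frac{142}{-5 - 24} = - \frac{142}{-29} = \left(-142\right) \left(- \frac{1}{29}\right) = \frac{142}{29}$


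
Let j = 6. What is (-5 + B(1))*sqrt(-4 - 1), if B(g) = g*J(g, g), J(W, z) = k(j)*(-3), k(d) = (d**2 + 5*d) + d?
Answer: -221*I*sqrt(5) ≈ -494.17*I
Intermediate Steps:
k(d) = d**2 + 6*d
J(W, z) = -216 (J(W, z) = (6*(6 + 6))*(-3) = (6*12)*(-3) = 72*(-3) = -216)
B(g) = -216*g (B(g) = g*(-216) = -216*g)
(-5 + B(1))*sqrt(-4 - 1) = (-5 - 216*1)*sqrt(-4 - 1) = (-5 - 216)*sqrt(-5) = -221*I*sqrt(5)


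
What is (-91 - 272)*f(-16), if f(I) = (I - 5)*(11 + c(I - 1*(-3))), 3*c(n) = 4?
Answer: 94017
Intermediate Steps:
c(n) = 4/3 (c(n) = (1/3)*4 = 4/3)
f(I) = -185/3 + 37*I/3 (f(I) = (I - 5)*(11 + 4/3) = (-5 + I)*(37/3) = -185/3 + 37*I/3)
(-91 - 272)*f(-16) = (-91 - 272)*(-185/3 + (37/3)*(-16)) = -363*(-185/3 - 592/3) = -363*(-259) = 94017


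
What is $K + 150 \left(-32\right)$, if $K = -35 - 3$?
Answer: $-4838$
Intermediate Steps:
$K = -38$ ($K = -35 - 3 = -38$)
$K + 150 \left(-32\right) = -38 + 150 \left(-32\right) = -38 - 4800 = -4838$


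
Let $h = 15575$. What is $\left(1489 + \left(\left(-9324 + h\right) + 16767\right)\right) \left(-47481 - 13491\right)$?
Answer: $-1494240804$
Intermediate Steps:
$\left(1489 + \left(\left(-9324 + h\right) + 16767\right)\right) \left(-47481 - 13491\right) = \left(1489 + \left(\left(-9324 + 15575\right) + 16767\right)\right) \left(-47481 - 13491\right) = \left(1489 + \left(6251 + 16767\right)\right) \left(-60972\right) = \left(1489 + 23018\right) \left(-60972\right) = 24507 \left(-60972\right) = -1494240804$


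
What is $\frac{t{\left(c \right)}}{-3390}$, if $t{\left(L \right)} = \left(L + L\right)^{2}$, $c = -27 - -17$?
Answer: $- \frac{40}{339} \approx -0.11799$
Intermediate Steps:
$c = -10$ ($c = -27 + 17 = -10$)
$t{\left(L \right)} = 4 L^{2}$ ($t{\left(L \right)} = \left(2 L\right)^{2} = 4 L^{2}$)
$\frac{t{\left(c \right)}}{-3390} = \frac{4 \left(-10\right)^{2}}{-3390} = 4 \cdot 100 \left(- \frac{1}{3390}\right) = 400 \left(- \frac{1}{3390}\right) = - \frac{40}{339}$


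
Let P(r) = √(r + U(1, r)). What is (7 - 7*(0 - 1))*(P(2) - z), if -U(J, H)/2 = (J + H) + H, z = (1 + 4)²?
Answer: -350 + 28*I*√2 ≈ -350.0 + 39.598*I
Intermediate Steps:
z = 25 (z = 5² = 25)
U(J, H) = -4*H - 2*J (U(J, H) = -2*((J + H) + H) = -2*((H + J) + H) = -2*(J + 2*H) = -4*H - 2*J)
P(r) = √(-2 - 3*r) (P(r) = √(r + (-4*r - 2*1)) = √(r + (-4*r - 2)) = √(r + (-2 - 4*r)) = √(-2 - 3*r))
(7 - 7*(0 - 1))*(P(2) - z) = (7 - 7*(0 - 1))*(√(-2 - 3*2) - 1*25) = (7 - 7*(-1))*(√(-2 - 6) - 25) = (7 + 7)*(√(-8) - 25) = 14*(2*I*√2 - 25) = 14*(-25 + 2*I*√2) = -350 + 28*I*√2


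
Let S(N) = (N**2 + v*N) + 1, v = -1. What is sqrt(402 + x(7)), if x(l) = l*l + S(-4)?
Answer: 2*sqrt(118) ≈ 21.726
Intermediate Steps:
S(N) = 1 + N**2 - N (S(N) = (N**2 - N) + 1 = 1 + N**2 - N)
x(l) = 21 + l**2 (x(l) = l*l + (1 + (-4)**2 - 1*(-4)) = l**2 + (1 + 16 + 4) = l**2 + 21 = 21 + l**2)
sqrt(402 + x(7)) = sqrt(402 + (21 + 7**2)) = sqrt(402 + (21 + 49)) = sqrt(402 + 70) = sqrt(472) = 2*sqrt(118)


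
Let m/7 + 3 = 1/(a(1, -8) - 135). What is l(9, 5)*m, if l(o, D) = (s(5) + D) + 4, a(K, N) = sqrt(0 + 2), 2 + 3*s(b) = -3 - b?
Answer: -2173892/18223 - 119*sqrt(2)/54669 ≈ -119.30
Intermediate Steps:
s(b) = -5/3 - b/3 (s(b) = -2/3 + (-3 - b)/3 = -2/3 + (-1 - b/3) = -5/3 - b/3)
a(K, N) = sqrt(2)
l(o, D) = 2/3 + D (l(o, D) = ((-5/3 - 1/3*5) + D) + 4 = ((-5/3 - 5/3) + D) + 4 = (-10/3 + D) + 4 = 2/3 + D)
m = -21 + 7/(-135 + sqrt(2)) (m = -21 + 7/(sqrt(2) - 135) = -21 + 7/(-135 + sqrt(2)) ≈ -21.052)
l(9, 5)*m = (2/3 + 5)*(-383628/18223 - 7*sqrt(2)/18223) = 17*(-383628/18223 - 7*sqrt(2)/18223)/3 = -2173892/18223 - 119*sqrt(2)/54669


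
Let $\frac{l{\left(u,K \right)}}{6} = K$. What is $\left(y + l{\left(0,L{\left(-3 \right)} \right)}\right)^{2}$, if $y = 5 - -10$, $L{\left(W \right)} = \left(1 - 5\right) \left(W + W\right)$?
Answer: $25281$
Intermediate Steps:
$L{\left(W \right)} = - 8 W$ ($L{\left(W \right)} = - 4 \cdot 2 W = - 8 W$)
$l{\left(u,K \right)} = 6 K$
$y = 15$ ($y = 5 + 10 = 15$)
$\left(y + l{\left(0,L{\left(-3 \right)} \right)}\right)^{2} = \left(15 + 6 \left(\left(-8\right) \left(-3\right)\right)\right)^{2} = \left(15 + 6 \cdot 24\right)^{2} = \left(15 + 144\right)^{2} = 159^{2} = 25281$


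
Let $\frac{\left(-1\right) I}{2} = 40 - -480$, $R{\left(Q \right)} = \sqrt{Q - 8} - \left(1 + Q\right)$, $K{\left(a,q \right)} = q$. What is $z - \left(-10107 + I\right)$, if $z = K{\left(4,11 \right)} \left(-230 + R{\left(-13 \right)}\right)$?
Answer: $8749 + 11 i \sqrt{21} \approx 8749.0 + 50.408 i$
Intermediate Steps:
$R{\left(Q \right)} = -1 + \sqrt{-8 + Q} - Q$ ($R{\left(Q \right)} = \sqrt{-8 + Q} - \left(1 + Q\right) = -1 + \sqrt{-8 + Q} - Q$)
$I = -1040$ ($I = - 2 \left(40 - -480\right) = - 2 \left(40 + 480\right) = \left(-2\right) 520 = -1040$)
$z = -2398 + 11 i \sqrt{21}$ ($z = 11 \left(-230 - \left(-12 - \sqrt{-8 - 13}\right)\right) = 11 \left(-230 + \left(-1 + \sqrt{-21} + 13\right)\right) = 11 \left(-230 + \left(-1 + i \sqrt{21} + 13\right)\right) = 11 \left(-230 + \left(12 + i \sqrt{21}\right)\right) = 11 \left(-218 + i \sqrt{21}\right) = -2398 + 11 i \sqrt{21} \approx -2398.0 + 50.408 i$)
$z - \left(-10107 + I\right) = \left(-2398 + 11 i \sqrt{21}\right) + \left(10107 - -1040\right) = \left(-2398 + 11 i \sqrt{21}\right) + \left(10107 + 1040\right) = \left(-2398 + 11 i \sqrt{21}\right) + 11147 = 8749 + 11 i \sqrt{21}$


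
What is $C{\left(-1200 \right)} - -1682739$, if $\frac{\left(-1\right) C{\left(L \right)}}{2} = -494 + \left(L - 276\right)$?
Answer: $1686679$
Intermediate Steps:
$C{\left(L \right)} = 1540 - 2 L$ ($C{\left(L \right)} = - 2 \left(-494 + \left(L - 276\right)\right) = - 2 \left(-494 + \left(-276 + L\right)\right) = - 2 \left(-770 + L\right) = 1540 - 2 L$)
$C{\left(-1200 \right)} - -1682739 = \left(1540 - -2400\right) - -1682739 = \left(1540 + 2400\right) + 1682739 = 3940 + 1682739 = 1686679$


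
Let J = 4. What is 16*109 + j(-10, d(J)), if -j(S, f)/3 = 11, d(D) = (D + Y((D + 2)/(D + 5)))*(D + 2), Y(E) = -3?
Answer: 1711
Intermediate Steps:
d(D) = (-3 + D)*(2 + D) (d(D) = (D - 3)*(D + 2) = (-3 + D)*(2 + D))
j(S, f) = -33 (j(S, f) = -3*11 = -33)
16*109 + j(-10, d(J)) = 16*109 - 33 = 1744 - 33 = 1711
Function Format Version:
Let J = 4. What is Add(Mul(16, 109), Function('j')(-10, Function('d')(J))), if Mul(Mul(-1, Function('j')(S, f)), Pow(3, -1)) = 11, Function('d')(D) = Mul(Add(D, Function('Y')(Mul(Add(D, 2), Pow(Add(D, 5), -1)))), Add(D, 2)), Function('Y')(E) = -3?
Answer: 1711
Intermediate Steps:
Function('d')(D) = Mul(Add(-3, D), Add(2, D)) (Function('d')(D) = Mul(Add(D, -3), Add(D, 2)) = Mul(Add(-3, D), Add(2, D)))
Function('j')(S, f) = -33 (Function('j')(S, f) = Mul(-3, 11) = -33)
Add(Mul(16, 109), Function('j')(-10, Function('d')(J))) = Add(Mul(16, 109), -33) = Add(1744, -33) = 1711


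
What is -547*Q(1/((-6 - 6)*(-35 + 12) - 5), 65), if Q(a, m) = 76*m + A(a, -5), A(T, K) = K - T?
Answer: -731549048/271 ≈ -2.6994e+6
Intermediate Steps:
Q(a, m) = -5 - a + 76*m (Q(a, m) = 76*m + (-5 - a) = -5 - a + 76*m)
-547*Q(1/((-6 - 6)*(-35 + 12) - 5), 65) = -547*(-5 - 1/((-6 - 6)*(-35 + 12) - 5) + 76*65) = -547*(-5 - 1/(-12*(-23) - 5) + 4940) = -547*(-5 - 1/(276 - 5) + 4940) = -547*(-5 - 1/271 + 4940) = -547*1337384/271 = -731549048/271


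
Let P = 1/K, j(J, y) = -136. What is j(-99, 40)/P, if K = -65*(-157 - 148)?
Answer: -2696200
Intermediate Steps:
K = 19825 (K = -65*(-305) = 19825)
P = 1/19825 ≈ 5.0441e-5
j(-99, 40)/P = -136/1/19825 = -136*19825 = -2696200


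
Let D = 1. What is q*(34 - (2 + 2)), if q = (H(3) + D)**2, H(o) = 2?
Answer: 270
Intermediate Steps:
q = 9 (q = (2 + 1)**2 = 3**2 = 9)
q*(34 - (2 + 2)) = 9*(34 - (2 + 2)) = 9*(34 - 1*4) = 9*(34 - 4) = 9*30 = 270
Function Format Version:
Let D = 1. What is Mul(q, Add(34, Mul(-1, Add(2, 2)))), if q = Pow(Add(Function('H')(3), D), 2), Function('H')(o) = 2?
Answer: 270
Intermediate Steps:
q = 9 (q = Pow(Add(2, 1), 2) = Pow(3, 2) = 9)
Mul(q, Add(34, Mul(-1, Add(2, 2)))) = Mul(9, Add(34, Mul(-1, Add(2, 2)))) = Mul(9, Add(34, Mul(-1, 4))) = Mul(9, Add(34, -4)) = Mul(9, 30) = 270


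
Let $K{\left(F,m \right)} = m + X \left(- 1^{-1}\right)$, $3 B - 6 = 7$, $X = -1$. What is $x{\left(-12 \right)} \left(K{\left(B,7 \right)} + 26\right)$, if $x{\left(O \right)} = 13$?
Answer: $442$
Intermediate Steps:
$B = \frac{13}{3}$ ($B = 2 + \frac{1}{3} \cdot 7 = 2 + \frac{7}{3} = \frac{13}{3} \approx 4.3333$)
$K{\left(F,m \right)} = 1 + m$ ($K{\left(F,m \right)} = m - - 1^{-1} = m - \left(-1\right) 1 = m - -1 = m + 1 = 1 + m$)
$x{\left(-12 \right)} \left(K{\left(B,7 \right)} + 26\right) = 13 \left(\left(1 + 7\right) + 26\right) = 13 \left(8 + 26\right) = 13 \cdot 34 = 442$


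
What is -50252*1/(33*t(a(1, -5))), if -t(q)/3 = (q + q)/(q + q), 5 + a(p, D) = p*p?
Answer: 50252/99 ≈ 507.60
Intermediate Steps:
a(p, D) = -5 + p² (a(p, D) = -5 + p*p = -5 + p²)
t(q) = -3 (t(q) = -3*(q + q)/(q + q) = -3*2*q/(2*q) = -3*2*q*1/(2*q) = -3*1 = -3)
-50252*1/(33*t(a(1, -5))) = -50252/((-3*33)) = -50252/(-99) = -50252*(-1/99) = 50252/99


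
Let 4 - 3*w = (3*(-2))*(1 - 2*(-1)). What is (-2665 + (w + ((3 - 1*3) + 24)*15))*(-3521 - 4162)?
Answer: 17652973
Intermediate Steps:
w = 22/3 (w = 4/3 - 3*(-2)*(1 - 2*(-1))/3 = 4/3 - (-2)*(1 - 1*(-2)) = 4/3 - (-2)*(1 + 2) = 4/3 - (-2)*3 = 4/3 - ⅓*(-18) = 4/3 + 6 = 22/3 ≈ 7.3333)
(-2665 + (w + ((3 - 1*3) + 24)*15))*(-3521 - 4162) = (-2665 + (22/3 + ((3 - 1*3) + 24)*15))*(-3521 - 4162) = (-2665 + (22/3 + ((3 - 3) + 24)*15))*(-7683) = (-2665 + (22/3 + (0 + 24)*15))*(-7683) = (-2665 + (22/3 + 24*15))*(-7683) = (-2665 + (22/3 + 360))*(-7683) = (-2665 + 1102/3)*(-7683) = -6893/3*(-7683) = 17652973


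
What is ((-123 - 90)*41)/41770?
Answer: -8733/41770 ≈ -0.20907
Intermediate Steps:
((-123 - 90)*41)/41770 = -213*41*(1/41770) = -8733*1/41770 = -8733/41770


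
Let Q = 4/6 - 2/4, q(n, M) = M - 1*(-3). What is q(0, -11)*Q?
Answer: -4/3 ≈ -1.3333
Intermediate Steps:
q(n, M) = 3 + M (q(n, M) = M + 3 = 3 + M)
Q = ⅙ (Q = 4*(⅙) - 2*¼ = ⅔ - ½ = ⅙ ≈ 0.16667)
q(0, -11)*Q = (3 - 11)*(⅙) = -8*⅙ = -4/3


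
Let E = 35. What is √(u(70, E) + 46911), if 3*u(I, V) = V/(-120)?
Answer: √6755170/12 ≈ 216.59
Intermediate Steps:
u(I, V) = -V/360 (u(I, V) = (V/(-120))/3 = (V*(-1/120))/3 = (-V/120)/3 = -V/360)
√(u(70, E) + 46911) = √(-1/360*35 + 46911) = √(-7/72 + 46911) = √(3377585/72) = √6755170/12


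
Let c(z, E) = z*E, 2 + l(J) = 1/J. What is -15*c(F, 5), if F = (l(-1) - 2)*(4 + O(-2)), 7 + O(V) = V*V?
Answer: 375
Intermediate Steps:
l(J) = -2 + 1/J
O(V) = -7 + V² (O(V) = -7 + V*V = -7 + V²)
F = -5 (F = ((-2 + 1/(-1)) - 2)*(4 + (-7 + (-2)²)) = ((-2 - 1) - 2)*(4 + (-7 + 4)) = (-3 - 2)*(4 - 3) = -5*1 = -5)
c(z, E) = E*z
-15*c(F, 5) = -75*(-5) = -15*(-25) = 375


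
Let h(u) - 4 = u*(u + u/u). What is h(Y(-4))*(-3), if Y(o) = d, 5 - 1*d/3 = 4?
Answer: -48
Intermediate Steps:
d = 3 (d = 15 - 3*4 = 15 - 12 = 3)
Y(o) = 3
h(u) = 4 + u*(1 + u) (h(u) = 4 + u*(u + u/u) = 4 + u*(u + 1) = 4 + u*(1 + u))
h(Y(-4))*(-3) = (4 + 3 + 3**2)*(-3) = (4 + 3 + 9)*(-3) = 16*(-3) = -48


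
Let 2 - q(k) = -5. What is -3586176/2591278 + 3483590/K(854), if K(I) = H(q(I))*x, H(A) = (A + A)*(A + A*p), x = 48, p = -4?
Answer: -2269389560933/9142028784 ≈ -248.24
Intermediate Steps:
q(k) = 7 (q(k) = 2 - 1*(-5) = 2 + 5 = 7)
H(A) = -6*A**2 (H(A) = (A + A)*(A + A*(-4)) = (2*A)*(A - 4*A) = (2*A)*(-3*A) = -6*A**2)
K(I) = -14112 (K(I) = -6*7**2*48 = -6*49*48 = -294*48 = -14112)
-3586176/2591278 + 3483590/K(854) = -3586176/2591278 + 3483590/(-14112) = -3586176*1/2591278 + 3483590*(-1/14112) = -1793088/1295639 - 1741795/7056 = -2269389560933/9142028784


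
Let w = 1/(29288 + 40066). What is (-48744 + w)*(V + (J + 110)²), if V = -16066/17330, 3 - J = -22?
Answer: -53383456592771900/60095241 ≈ -8.8831e+8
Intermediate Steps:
J = 25 (J = 3 - 1*(-22) = 3 + 22 = 25)
w = 1/69354 ≈ 1.4419e-5
V = -8033/8665 (V = -16066*1/17330 = -8033/8665 ≈ -0.92706)
(-48744 + w)*(V + (J + 110)²) = (-48744 + 1/69354)*(-8033/8665 + (25 + 110)²) = -3380591375*(-8033/8665 + 135²)/69354 = -3380591375*(-8033/8665 + 18225)/69354 = -3380591375/69354*157911592/8665 = -53383456592771900/60095241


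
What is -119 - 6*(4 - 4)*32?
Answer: -119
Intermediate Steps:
-119 - 6*(4 - 4)*32 = -119 - 6*0*32 = -119 + 0*32 = -119 + 0 = -119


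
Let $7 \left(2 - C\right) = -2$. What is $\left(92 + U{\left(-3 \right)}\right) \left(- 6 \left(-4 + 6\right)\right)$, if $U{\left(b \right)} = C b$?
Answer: $- \frac{7152}{7} \approx -1021.7$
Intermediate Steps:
$C = \frac{16}{7}$ ($C = 2 - - \frac{2}{7} = 2 + \frac{2}{7} = \frac{16}{7} \approx 2.2857$)
$U{\left(b \right)} = \frac{16 b}{7}$
$\left(92 + U{\left(-3 \right)}\right) \left(- 6 \left(-4 + 6\right)\right) = \left(92 + \frac{16}{7} \left(-3\right)\right) \left(- 6 \left(-4 + 6\right)\right) = \left(92 - \frac{48}{7}\right) \left(\left(-6\right) 2\right) = \frac{596}{7} \left(-12\right) = - \frac{7152}{7}$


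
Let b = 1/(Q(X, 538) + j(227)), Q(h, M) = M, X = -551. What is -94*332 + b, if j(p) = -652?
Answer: -3557713/114 ≈ -31208.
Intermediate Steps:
b = -1/114 (b = 1/(538 - 652) = 1/(-114) = -1/114 ≈ -0.0087719)
-94*332 + b = -94*332 - 1/114 = -31208 - 1/114 = -3557713/114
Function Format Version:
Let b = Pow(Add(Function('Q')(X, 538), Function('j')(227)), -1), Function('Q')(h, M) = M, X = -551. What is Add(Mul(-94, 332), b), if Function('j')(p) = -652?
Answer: Rational(-3557713, 114) ≈ -31208.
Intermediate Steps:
b = Rational(-1, 114) (b = Pow(Add(538, -652), -1) = Pow(-114, -1) = Rational(-1, 114) ≈ -0.0087719)
Add(Mul(-94, 332), b) = Add(Mul(-94, 332), Rational(-1, 114)) = Add(-31208, Rational(-1, 114)) = Rational(-3557713, 114)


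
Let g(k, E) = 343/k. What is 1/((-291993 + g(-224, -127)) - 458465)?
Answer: -32/24014705 ≈ -1.3325e-6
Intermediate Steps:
1/((-291993 + g(-224, -127)) - 458465) = 1/((-291993 + 343/(-224)) - 458465) = 1/((-291993 + 343*(-1/224)) - 458465) = 1/((-291993 - 49/32) - 458465) = 1/(-9343825/32 - 458465) = 1/(-24014705/32) = -32/24014705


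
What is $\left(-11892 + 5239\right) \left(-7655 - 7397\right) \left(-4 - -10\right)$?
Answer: $600845736$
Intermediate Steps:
$\left(-11892 + 5239\right) \left(-7655 - 7397\right) \left(-4 - -10\right) = \left(-6653\right) \left(-15052\right) \left(-4 + 10\right) = 100140956 \cdot 6 = 600845736$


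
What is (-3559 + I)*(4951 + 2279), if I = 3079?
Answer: -3470400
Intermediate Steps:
(-3559 + I)*(4951 + 2279) = (-3559 + 3079)*(4951 + 2279) = -480*7230 = -3470400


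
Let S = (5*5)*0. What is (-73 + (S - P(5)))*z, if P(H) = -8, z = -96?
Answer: 6240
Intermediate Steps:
S = 0 (S = 25*0 = 0)
(-73 + (S - P(5)))*z = (-73 + (0 - 1*(-8)))*(-96) = (-73 + (0 + 8))*(-96) = (-73 + 8)*(-96) = -65*(-96) = 6240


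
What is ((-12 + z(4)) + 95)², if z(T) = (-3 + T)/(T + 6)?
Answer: 690561/100 ≈ 6905.6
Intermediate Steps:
z(T) = (-3 + T)/(6 + T)
((-12 + z(4)) + 95)² = ((-12 + (-3 + 4)/(6 + 4)) + 95)² = ((-12 + 1/10) + 95)² = ((-12 + (⅒)*1) + 95)² = ((-12 + ⅒) + 95)² = (-119/10 + 95)² = (831/10)² = 690561/100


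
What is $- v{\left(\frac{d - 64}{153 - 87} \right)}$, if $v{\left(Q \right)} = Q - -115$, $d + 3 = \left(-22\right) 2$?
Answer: $- \frac{2493}{22} \approx -113.32$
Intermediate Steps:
$d = -47$ ($d = -3 - 44 = -47$)
$v{\left(Q \right)} = 115 + Q$ ($v{\left(Q \right)} = Q + 115 = 115 + Q$)
$- v{\left(\frac{d - 64}{153 - 87} \right)} = - (115 + \frac{-47 - 64}{153 - 87}) = - (115 - \frac{111}{66}) = - (115 - \frac{37}{22}) = \left(-1\right) \frac{2493}{22} = - \frac{2493}{22}$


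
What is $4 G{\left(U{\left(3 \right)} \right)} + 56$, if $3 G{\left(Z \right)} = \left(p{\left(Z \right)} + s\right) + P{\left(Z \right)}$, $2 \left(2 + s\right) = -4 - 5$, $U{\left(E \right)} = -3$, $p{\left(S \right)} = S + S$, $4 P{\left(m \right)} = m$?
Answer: $\frac{115}{3} \approx 38.333$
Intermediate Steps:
$P{\left(m \right)} = \frac{m}{4}$
$p{\left(S \right)} = 2 S$
$s = - \frac{13}{2}$ ($s = -2 + \frac{-4 - 5}{2} = -2 + \frac{1}{2} \left(-9\right) = -2 - \frac{9}{2} = - \frac{13}{2} \approx -6.5$)
$G{\left(Z \right)} = - \frac{13}{6} + \frac{3 Z}{4}$ ($G{\left(Z \right)} = \frac{\left(2 Z - \frac{13}{2}\right) + \frac{Z}{4}}{3} = \frac{\left(- \frac{13}{2} + 2 Z\right) + \frac{Z}{4}}{3} = \frac{- \frac{13}{2} + \frac{9 Z}{4}}{3} = - \frac{13}{6} + \frac{3 Z}{4}$)
$4 G{\left(U{\left(3 \right)} \right)} + 56 = 4 \left(- \frac{13}{6} + \frac{3}{4} \left(-3\right)\right) + 56 = 4 \left(- \frac{13}{6} - \frac{9}{4}\right) + 56 = 4 \left(- \frac{53}{12}\right) + 56 = - \frac{53}{3} + 56 = \frac{115}{3}$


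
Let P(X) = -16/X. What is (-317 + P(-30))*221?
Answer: -1049087/15 ≈ -69939.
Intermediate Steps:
(-317 + P(-30))*221 = (-317 - 16/(-30))*221 = (-317 - 16*(-1/30))*221 = (-317 + 8/15)*221 = -4747/15*221 = -1049087/15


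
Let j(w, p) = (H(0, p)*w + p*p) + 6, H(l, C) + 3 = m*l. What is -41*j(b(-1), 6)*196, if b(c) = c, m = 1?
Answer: -361620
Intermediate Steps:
H(l, C) = -3 + l (H(l, C) = -3 + 1*l = -3 + l)
j(w, p) = 6 + p**2 - 3*w (j(w, p) = ((-3 + 0)*w + p*p) + 6 = (-3*w + p**2) + 6 = (p**2 - 3*w) + 6 = 6 + p**2 - 3*w)
-41*j(b(-1), 6)*196 = -41*(6 + 6**2 - 3*(-1))*196 = -41*(6 + 36 + 3)*196 = -41*45*196 = -1845*196 = -361620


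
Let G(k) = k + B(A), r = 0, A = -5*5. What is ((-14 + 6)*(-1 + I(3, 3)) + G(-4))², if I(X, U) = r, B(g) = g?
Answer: 441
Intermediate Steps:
A = -25
I(X, U) = 0
G(k) = -25 + k (G(k) = k - 25 = -25 + k)
((-14 + 6)*(-1 + I(3, 3)) + G(-4))² = ((-14 + 6)*(-1 + 0) + (-25 - 4))² = (-8*(-1) - 29)² = (8 - 29)² = (-21)² = 441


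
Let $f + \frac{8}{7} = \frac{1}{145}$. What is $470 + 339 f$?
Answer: $\frac{86183}{1015} \approx 84.909$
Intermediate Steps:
$f = - \frac{1153}{1015}$ ($f = - \frac{8}{7} + \frac{1}{145} = - \frac{1153}{1015} \approx -1.136$)
$470 + 339 f = 470 + 339 \left(- \frac{1153}{1015}\right) = 470 - \frac{390867}{1015} = \frac{86183}{1015}$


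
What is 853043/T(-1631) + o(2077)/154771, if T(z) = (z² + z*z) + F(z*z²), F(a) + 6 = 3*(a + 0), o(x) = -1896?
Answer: -24800593096625/2013701871767347 ≈ -0.012316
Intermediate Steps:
F(a) = -6 + 3*a (F(a) = -6 + 3*(a + 0) = -6 + 3*a)
T(z) = -6 + 2*z² + 3*z³ (T(z) = (z² + z*z) + (-6 + 3*(z*z²)) = (z² + z²) + (-6 + 3*z³) = 2*z² + (-6 + 3*z³) = -6 + 2*z² + 3*z³)
853043/T(-1631) + o(2077)/154771 = 853043/(-6 + 2*(-1631)² + 3*(-1631)³) - 1896/154771 = 853043/(-6 + 2*2660161 + 3*(-4338722591)) - 1896*1/154771 = 853043/(-6 + 5320322 - 13016167773) - 1896/154771 = 853043/(-13010847457) - 1896/154771 = 853043*(-1/13010847457) - 1896/154771 = -853043/13010847457 - 1896/154771 = -24800593096625/2013701871767347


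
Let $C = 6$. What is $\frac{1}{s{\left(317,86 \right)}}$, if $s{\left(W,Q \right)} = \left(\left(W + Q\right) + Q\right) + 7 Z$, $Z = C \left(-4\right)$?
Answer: $\frac{1}{321} \approx 0.0031153$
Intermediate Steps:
$Z = -24$ ($Z = 6 \left(-4\right) = -24$)
$s{\left(W,Q \right)} = -168 + W + 2 Q$ ($s{\left(W,Q \right)} = \left(\left(W + Q\right) + Q\right) + 7 \left(-24\right) = \left(\left(Q + W\right) + Q\right) - 168 = \left(W + 2 Q\right) - 168 = -168 + W + 2 Q$)
$\frac{1}{s{\left(317,86 \right)}} = \frac{1}{-168 + 317 + 2 \cdot 86} = \frac{1}{-168 + 317 + 172} = \frac{1}{321}$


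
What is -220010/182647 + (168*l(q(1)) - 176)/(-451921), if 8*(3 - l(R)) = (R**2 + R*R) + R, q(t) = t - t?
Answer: -99487047426/82542014887 ≈ -1.2053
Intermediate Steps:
q(t) = 0
l(R) = 3 - R**2/4 - R/8 (l(R) = 3 - ((R**2 + R*R) + R)/8 = 3 - ((R**2 + R**2) + R)/8 = 3 - (2*R**2 + R)/8 = 3 - (R + 2*R**2)/8 = 3 + (-R**2/4 - R/8) = 3 - R**2/4 - R/8)
-220010/182647 + (168*l(q(1)) - 176)/(-451921) = -220010/182647 + (168*(3 - 1/4*0**2 - 1/8*0) - 176)/(-451921) = -220010*1/182647 + (168*(3 - 1/4*0 + 0) - 176)*(-1/451921) = -220010/182647 + (168*(3 + 0 + 0) - 176)*(-1/451921) = -220010/182647 + (168*3 - 176)*(-1/451921) = -220010/182647 + (504 - 176)*(-1/451921) = -220010/182647 + 328*(-1/451921) = -220010/182647 - 328/451921 = -99487047426/82542014887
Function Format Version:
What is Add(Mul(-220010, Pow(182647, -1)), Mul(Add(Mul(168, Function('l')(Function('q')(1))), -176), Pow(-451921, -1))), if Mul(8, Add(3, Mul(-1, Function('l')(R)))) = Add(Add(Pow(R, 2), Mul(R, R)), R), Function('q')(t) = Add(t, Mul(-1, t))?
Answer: Rational(-99487047426, 82542014887) ≈ -1.2053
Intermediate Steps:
Function('q')(t) = 0
Function('l')(R) = Add(3, Mul(Rational(-1, 4), Pow(R, 2)), Mul(Rational(-1, 8), R)) (Function('l')(R) = Add(3, Mul(Rational(-1, 8), Add(Add(Pow(R, 2), Mul(R, R)), R))) = Add(3, Mul(Rational(-1, 8), Add(Add(Pow(R, 2), Pow(R, 2)), R))) = Add(3, Mul(Rational(-1, 8), Add(Mul(2, Pow(R, 2)), R))) = Add(3, Mul(Rational(-1, 8), Add(R, Mul(2, Pow(R, 2))))) = Add(3, Add(Mul(Rational(-1, 4), Pow(R, 2)), Mul(Rational(-1, 8), R))) = Add(3, Mul(Rational(-1, 4), Pow(R, 2)), Mul(Rational(-1, 8), R)))
Add(Mul(-220010, Pow(182647, -1)), Mul(Add(Mul(168, Function('l')(Function('q')(1))), -176), Pow(-451921, -1))) = Add(Mul(-220010, Pow(182647, -1)), Mul(Add(Mul(168, Add(3, Mul(Rational(-1, 4), Pow(0, 2)), Mul(Rational(-1, 8), 0))), -176), Pow(-451921, -1))) = Add(Mul(-220010, Rational(1, 182647)), Mul(Add(Mul(168, Add(3, Mul(Rational(-1, 4), 0), 0)), -176), Rational(-1, 451921))) = Add(Rational(-220010, 182647), Mul(Add(Mul(168, Add(3, 0, 0)), -176), Rational(-1, 451921))) = Add(Rational(-220010, 182647), Mul(Add(Mul(168, 3), -176), Rational(-1, 451921))) = Add(Rational(-220010, 182647), Mul(Add(504, -176), Rational(-1, 451921))) = Add(Rational(-220010, 182647), Mul(328, Rational(-1, 451921))) = Add(Rational(-220010, 182647), Rational(-328, 451921)) = Rational(-99487047426, 82542014887)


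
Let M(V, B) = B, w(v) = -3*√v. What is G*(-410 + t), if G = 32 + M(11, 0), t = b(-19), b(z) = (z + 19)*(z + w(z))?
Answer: -13120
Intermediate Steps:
b(z) = (19 + z)*(z - 3*√z) (b(z) = (z + 19)*(z - 3*√z) = (19 + z)*(z - 3*√z))
t = 0 (t = (-19)² - 57*I*√19 - (-57)*I*√19 + 19*(-19) = 361 - 57*I*√19 - (-57)*I*√19 - 361 = 361 - 57*I*√19 + 57*I*√19 - 361 = 0)
G = 32 (G = 32 + 0 = 32)
G*(-410 + t) = 32*(-410 + 0) = 32*(-410) = -13120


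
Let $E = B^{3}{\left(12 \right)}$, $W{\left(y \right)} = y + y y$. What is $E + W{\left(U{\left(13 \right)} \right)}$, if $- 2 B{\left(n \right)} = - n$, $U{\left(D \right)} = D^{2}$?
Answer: $28946$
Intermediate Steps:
$B{\left(n \right)} = \frac{n}{2}$ ($B{\left(n \right)} = - \frac{\left(-1\right) n}{2} = \frac{n}{2}$)
$W{\left(y \right)} = y + y^{2}$
$E = 216$ ($E = \left(\frac{1}{2} \cdot 12\right)^{3} = 6^{3} = 216$)
$E + W{\left(U{\left(13 \right)} \right)} = 216 + 13^{2} \left(1 + 13^{2}\right) = 216 + 169 \left(1 + 169\right) = 216 + 169 \cdot 170 = 216 + 28730 = 28946$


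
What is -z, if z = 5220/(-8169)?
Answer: 1740/2723 ≈ 0.63900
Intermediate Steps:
z = -1740/2723 (z = 5220*(-1/8169) = -1740/2723 ≈ -0.63900)
-z = -1*(-1740/2723) = 1740/2723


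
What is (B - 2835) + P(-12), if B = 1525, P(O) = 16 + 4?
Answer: -1290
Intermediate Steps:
P(O) = 20
(B - 2835) + P(-12) = (1525 - 2835) + 20 = -1310 + 20 = -1290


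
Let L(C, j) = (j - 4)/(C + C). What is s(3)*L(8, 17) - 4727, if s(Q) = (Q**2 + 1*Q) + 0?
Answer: -18869/4 ≈ -4717.3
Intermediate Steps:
s(Q) = Q + Q**2 (s(Q) = (Q**2 + Q) + 0 = (Q + Q**2) + 0 = Q + Q**2)
L(C, j) = (-4 + j)/(2*C) (L(C, j) = (-4 + j)/((2*C)) = (-4 + j)*(1/(2*C)) = (-4 + j)/(2*C))
s(3)*L(8, 17) - 4727 = (3*(1 + 3))*((1/2)*(-4 + 17)/8) - 4727 = (3*4)*((1/2)*(1/8)*13) - 4727 = 12*(13/16) - 4727 = 39/4 - 4727 = -18869/4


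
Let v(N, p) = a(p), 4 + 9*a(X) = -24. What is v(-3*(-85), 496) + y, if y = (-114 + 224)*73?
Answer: 72242/9 ≈ 8026.9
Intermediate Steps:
a(X) = -28/9 (a(X) = -4/9 + (1/9)*(-24) = -4/9 - 8/3 = -28/9)
v(N, p) = -28/9
y = 8030 (y = 110*73 = 8030)
v(-3*(-85), 496) + y = -28/9 + 8030 = 72242/9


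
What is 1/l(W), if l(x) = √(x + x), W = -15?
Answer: -I*√30/30 ≈ -0.18257*I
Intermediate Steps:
l(x) = √2*√x (l(x) = √(2*x) = √2*√x)
1/l(W) = 1/(√2*√(-15)) = 1/(√2*(I*√15)) = 1/(I*√30) = -I*√30/30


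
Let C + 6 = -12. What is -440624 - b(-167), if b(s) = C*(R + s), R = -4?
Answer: -443702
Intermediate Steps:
C = -18 (C = -6 - 12 = -18)
b(s) = 72 - 18*s (b(s) = -18*(-4 + s) = 72 - 18*s)
-440624 - b(-167) = -440624 - (72 - 18*(-167)) = -440624 - (72 + 3006) = -440624 - 1*3078 = -440624 - 3078 = -443702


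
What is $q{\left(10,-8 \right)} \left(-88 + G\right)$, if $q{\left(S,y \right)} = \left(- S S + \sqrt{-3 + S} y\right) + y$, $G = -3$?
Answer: $9828 + 728 \sqrt{7} \approx 11754.0$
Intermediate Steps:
$q{\left(S,y \right)} = y - S^{2} + y \sqrt{-3 + S}$ ($q{\left(S,y \right)} = \left(- S^{2} + y \sqrt{-3 + S}\right) + y = y - S^{2} + y \sqrt{-3 + S}$)
$q{\left(10,-8 \right)} \left(-88 + G\right) = \left(-8 - 10^{2} - 8 \sqrt{-3 + 10}\right) \left(-88 - 3\right) = \left(-8 - 100 - 8 \sqrt{7}\right) \left(-91\right) = \left(-108 - 8 \sqrt{7}\right) \left(-91\right) = 9828 + 728 \sqrt{7}$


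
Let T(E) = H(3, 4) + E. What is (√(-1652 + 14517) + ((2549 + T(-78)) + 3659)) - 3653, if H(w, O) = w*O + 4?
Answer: 2493 + √12865 ≈ 2606.4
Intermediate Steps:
H(w, O) = 4 + O*w (H(w, O) = O*w + 4 = 4 + O*w)
T(E) = 16 + E (T(E) = (4 + 4*3) + E = (4 + 12) + E = 16 + E)
(√(-1652 + 14517) + ((2549 + T(-78)) + 3659)) - 3653 = (√(-1652 + 14517) + ((2549 + (16 - 78)) + 3659)) - 3653 = (√12865 + ((2549 - 62) + 3659)) - 3653 = (√12865 + (2487 + 3659)) - 3653 = (√12865 + 6146) - 3653 = (6146 + √12865) - 3653 = 2493 + √12865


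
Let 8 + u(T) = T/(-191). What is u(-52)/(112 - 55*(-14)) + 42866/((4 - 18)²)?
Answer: 4093539/18718 ≈ 218.70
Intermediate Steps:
u(T) = -8 - T/191 (u(T) = -8 + T/(-191) = -8 - T/191)
u(-52)/(112 - 55*(-14)) + 42866/((4 - 18)²) = (-8 - 1/191*(-52))/(112 - 55*(-14)) + 42866/((4 - 18)²) = (-8 + 52/191)/(112 + 770) + 42866/((-14)²) = -1476/191/882 + 42866/196 = -1476/191*1/882 + 42866*(1/196) = -82/9359 + 21433/98 = 4093539/18718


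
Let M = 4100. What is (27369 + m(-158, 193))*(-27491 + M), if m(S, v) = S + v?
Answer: -641006964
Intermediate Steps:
(27369 + m(-158, 193))*(-27491 + M) = (27369 + (-158 + 193))*(-27491 + 4100) = (27369 + 35)*(-23391) = 27404*(-23391) = -641006964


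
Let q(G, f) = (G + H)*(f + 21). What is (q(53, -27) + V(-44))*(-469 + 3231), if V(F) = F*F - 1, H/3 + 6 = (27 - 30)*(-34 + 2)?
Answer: -8286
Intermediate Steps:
H = 270 (H = -18 + 3*((27 - 30)*(-34 + 2)) = -18 + 3*(-3*(-32)) = -18 + 3*96 = -18 + 288 = 270)
q(G, f) = (21 + f)*(270 + G) (q(G, f) = (G + 270)*(f + 21) = (270 + G)*(21 + f) = (21 + f)*(270 + G))
V(F) = -1 + F² (V(F) = F² - 1 = -1 + F²)
(q(53, -27) + V(-44))*(-469 + 3231) = ((5670 + 21*53 + 270*(-27) + 53*(-27)) + (-1 + (-44)²))*(-469 + 3231) = ((5670 + 1113 - 7290 - 1431) + (-1 + 1936))*2762 = (-1938 + 1935)*2762 = -3*2762 = -8286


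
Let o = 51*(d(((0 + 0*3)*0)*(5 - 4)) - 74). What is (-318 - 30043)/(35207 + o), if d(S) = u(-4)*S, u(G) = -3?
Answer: -30361/31433 ≈ -0.96590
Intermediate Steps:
d(S) = -3*S
o = -3774 (o = 51*(-3*(0 + 0*3)*0*(5 - 4) - 74) = 51*(-3*(0 + 0)*0 - 74) = 51*(-3*0*0 - 74) = 51*(-0 - 74) = 51*(-3*0 - 74) = 51*(0 - 74) = 51*(-74) = -3774)
(-318 - 30043)/(35207 + o) = (-318 - 30043)/(35207 - 3774) = -30361/31433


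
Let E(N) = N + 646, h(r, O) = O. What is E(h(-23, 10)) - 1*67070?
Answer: -66414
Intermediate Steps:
E(N) = 646 + N
E(h(-23, 10)) - 1*67070 = (646 + 10) - 1*67070 = 656 - 67070 = -66414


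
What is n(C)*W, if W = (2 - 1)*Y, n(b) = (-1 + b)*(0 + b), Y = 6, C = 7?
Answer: 252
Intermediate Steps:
n(b) = b*(-1 + b) (n(b) = (-1 + b)*b = b*(-1 + b))
W = 6 (W = (2 - 1)*6 = 1*6 = 6)
n(C)*W = (7*(-1 + 7))*6 = (7*6)*6 = 42*6 = 252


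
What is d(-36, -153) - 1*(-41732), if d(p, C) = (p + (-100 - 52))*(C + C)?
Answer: 99260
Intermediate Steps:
d(p, C) = 2*C*(-152 + p) (d(p, C) = (p - 152)*(2*C) = (-152 + p)*(2*C) = 2*C*(-152 + p))
d(-36, -153) - 1*(-41732) = 2*(-153)*(-152 - 36) - 1*(-41732) = 2*(-153)*(-188) + 41732 = 57528 + 41732 = 99260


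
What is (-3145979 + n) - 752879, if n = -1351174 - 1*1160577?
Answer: -6410609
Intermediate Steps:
n = -2511751 (n = -1351174 - 1160577 = -2511751)
(-3145979 + n) - 752879 = (-3145979 - 2511751) - 752879 = -5657730 - 752879 = -6410609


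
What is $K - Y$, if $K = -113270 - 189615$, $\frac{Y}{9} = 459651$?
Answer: $-4439744$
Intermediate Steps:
$Y = 4136859$ ($Y = 9 \cdot 459651 = 4136859$)
$K = -302885$ ($K = -113270 - 189615 = -302885$)
$K - Y = -302885 - 4136859 = -4439744$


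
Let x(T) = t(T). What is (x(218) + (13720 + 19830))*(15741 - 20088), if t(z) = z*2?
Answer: -147737142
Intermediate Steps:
t(z) = 2*z
x(T) = 2*T
(x(218) + (13720 + 19830))*(15741 - 20088) = (2*218 + (13720 + 19830))*(15741 - 20088) = (436 + 33550)*(-4347) = 33986*(-4347) = -147737142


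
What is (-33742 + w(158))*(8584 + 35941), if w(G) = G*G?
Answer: -390840450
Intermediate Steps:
w(G) = G²
(-33742 + w(158))*(8584 + 35941) = (-33742 + 158²)*(8584 + 35941) = (-33742 + 24964)*44525 = -8778*44525 = -390840450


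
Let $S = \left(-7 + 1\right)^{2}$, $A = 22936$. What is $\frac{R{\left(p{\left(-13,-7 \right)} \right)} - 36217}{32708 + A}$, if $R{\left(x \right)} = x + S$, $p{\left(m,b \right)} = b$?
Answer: $- \frac{9047}{13911} \approx -0.65035$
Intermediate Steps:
$S = 36$ ($S = \left(-6\right)^{2} = 36$)
$R{\left(x \right)} = 36 + x$ ($R{\left(x \right)} = x + 36 = 36 + x$)
$\frac{R{\left(p{\left(-13,-7 \right)} \right)} - 36217}{32708 + A} = \frac{\left(36 - 7\right) - 36217}{32708 + 22936} = \frac{29 - 36217}{55644} = \left(-36188\right) \frac{1}{55644} = - \frac{9047}{13911}$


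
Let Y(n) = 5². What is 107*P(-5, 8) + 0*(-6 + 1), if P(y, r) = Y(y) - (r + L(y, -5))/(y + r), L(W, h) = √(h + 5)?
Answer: 7169/3 ≈ 2389.7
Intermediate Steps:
Y(n) = 25
L(W, h) = √(5 + h)
P(y, r) = 25 - r/(r + y) (P(y, r) = 25 - (r + √(5 - 5))/(y + r) = 25 - (r + √0)/(r + y) = 25 - (r + 0)/(r + y) = 25 - r/(r + y))
107*P(-5, 8) + 0*(-6 + 1) = 107*((24*8 + 25*(-5))/(8 - 5)) + 0*(-6 + 1) = 107*((192 - 125)/3) + 0*(-5) = 107*((⅓)*67) + 0 = 107*(67/3) + 0 = 7169/3 + 0 = 7169/3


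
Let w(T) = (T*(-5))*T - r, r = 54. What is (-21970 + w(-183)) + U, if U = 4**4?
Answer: -189213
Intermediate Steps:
U = 256
w(T) = -54 - 5*T**2 (w(T) = (T*(-5))*T - 1*54 = (-5*T)*T - 54 = -5*T**2 - 54 = -54 - 5*T**2)
(-21970 + w(-183)) + U = (-21970 + (-54 - 5*(-183)**2)) + 256 = (-21970 + (-54 - 5*33489)) + 256 = (-21970 + (-54 - 167445)) + 256 = (-21970 - 167499) + 256 = -189469 + 256 = -189213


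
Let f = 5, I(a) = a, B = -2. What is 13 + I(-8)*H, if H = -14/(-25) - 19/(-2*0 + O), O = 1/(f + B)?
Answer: 11613/25 ≈ 464.52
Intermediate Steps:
O = 1/3 (O = 1/(5 - 2) = 1/3 ≈ 0.33333)
H = -1411/25 (H = -14/(-25) - 19/(-2*0 + 1/3) = -14*(-1/25) - 19/(0 + 1/3) = 14/25 - 19/1/3 = 14/25 - 19*3 = 14/25 - 57 = -1411/25 ≈ -56.440)
13 + I(-8)*H = 13 - 8*(-1411/25) = 13 + 11288/25 = 11613/25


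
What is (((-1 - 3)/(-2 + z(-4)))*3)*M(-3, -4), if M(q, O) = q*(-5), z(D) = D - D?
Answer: 90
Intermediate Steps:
z(D) = 0
M(q, O) = -5*q
(((-1 - 3)/(-2 + z(-4)))*3)*M(-3, -4) = (((-1 - 3)/(-2 + 0))*3)*(-5*(-3)) = (-4/(-2)*3)*15 = (-4*(-½)*3)*15 = (2*3)*15 = 6*15 = 90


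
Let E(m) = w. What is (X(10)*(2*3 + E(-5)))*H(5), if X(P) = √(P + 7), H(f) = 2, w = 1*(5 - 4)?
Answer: 14*√17 ≈ 57.724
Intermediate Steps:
w = 1 (w = 1*1 = 1)
E(m) = 1
X(P) = √(7 + P)
(X(10)*(2*3 + E(-5)))*H(5) = (√(7 + 10)*(2*3 + 1))*2 = (√17*(6 + 1))*2 = (√17*7)*2 = (7*√17)*2 = 14*√17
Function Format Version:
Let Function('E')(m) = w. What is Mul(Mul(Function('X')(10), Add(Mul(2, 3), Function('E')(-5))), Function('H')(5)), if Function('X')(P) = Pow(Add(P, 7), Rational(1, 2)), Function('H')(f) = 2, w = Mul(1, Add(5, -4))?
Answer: Mul(14, Pow(17, Rational(1, 2))) ≈ 57.724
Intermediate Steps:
w = 1 (w = Mul(1, 1) = 1)
Function('E')(m) = 1
Function('X')(P) = Pow(Add(7, P), Rational(1, 2))
Mul(Mul(Function('X')(10), Add(Mul(2, 3), Function('E')(-5))), Function('H')(5)) = Mul(Mul(Pow(Add(7, 10), Rational(1, 2)), Add(Mul(2, 3), 1)), 2) = Mul(Mul(Pow(17, Rational(1, 2)), Add(6, 1)), 2) = Mul(Mul(Pow(17, Rational(1, 2)), 7), 2) = Mul(Mul(7, Pow(17, Rational(1, 2))), 2) = Mul(14, Pow(17, Rational(1, 2)))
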